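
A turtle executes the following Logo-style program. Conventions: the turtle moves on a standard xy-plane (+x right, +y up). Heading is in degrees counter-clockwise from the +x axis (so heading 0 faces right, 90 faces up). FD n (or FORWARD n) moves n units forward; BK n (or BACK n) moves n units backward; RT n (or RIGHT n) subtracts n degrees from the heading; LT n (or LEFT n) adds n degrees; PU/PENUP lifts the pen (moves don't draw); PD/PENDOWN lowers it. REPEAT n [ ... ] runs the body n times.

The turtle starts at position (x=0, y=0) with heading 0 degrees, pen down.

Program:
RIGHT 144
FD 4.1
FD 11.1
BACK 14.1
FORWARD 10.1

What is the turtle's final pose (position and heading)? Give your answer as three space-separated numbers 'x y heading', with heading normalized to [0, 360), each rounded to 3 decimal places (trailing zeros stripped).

Executing turtle program step by step:
Start: pos=(0,0), heading=0, pen down
RT 144: heading 0 -> 216
FD 4.1: (0,0) -> (-3.317,-2.41) [heading=216, draw]
FD 11.1: (-3.317,-2.41) -> (-12.297,-8.934) [heading=216, draw]
BK 14.1: (-12.297,-8.934) -> (-0.89,-0.647) [heading=216, draw]
FD 10.1: (-0.89,-0.647) -> (-9.061,-6.583) [heading=216, draw]
Final: pos=(-9.061,-6.583), heading=216, 4 segment(s) drawn

Answer: -9.061 -6.583 216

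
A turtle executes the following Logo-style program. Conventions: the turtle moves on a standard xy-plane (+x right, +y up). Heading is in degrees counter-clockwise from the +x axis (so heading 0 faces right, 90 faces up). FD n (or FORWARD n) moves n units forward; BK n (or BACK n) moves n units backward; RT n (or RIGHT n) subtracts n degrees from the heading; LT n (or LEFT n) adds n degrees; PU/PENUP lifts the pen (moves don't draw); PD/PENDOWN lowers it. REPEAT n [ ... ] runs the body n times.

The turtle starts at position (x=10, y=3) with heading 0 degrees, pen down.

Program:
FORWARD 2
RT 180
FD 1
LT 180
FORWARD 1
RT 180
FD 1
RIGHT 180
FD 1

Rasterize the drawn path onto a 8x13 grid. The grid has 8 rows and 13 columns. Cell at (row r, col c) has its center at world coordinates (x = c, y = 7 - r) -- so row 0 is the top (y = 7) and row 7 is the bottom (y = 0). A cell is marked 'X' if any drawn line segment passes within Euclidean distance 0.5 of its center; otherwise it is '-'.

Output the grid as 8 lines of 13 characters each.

Answer: -------------
-------------
-------------
-------------
----------XXX
-------------
-------------
-------------

Derivation:
Segment 0: (10,3) -> (12,3)
Segment 1: (12,3) -> (11,3)
Segment 2: (11,3) -> (12,3)
Segment 3: (12,3) -> (11,3)
Segment 4: (11,3) -> (12,3)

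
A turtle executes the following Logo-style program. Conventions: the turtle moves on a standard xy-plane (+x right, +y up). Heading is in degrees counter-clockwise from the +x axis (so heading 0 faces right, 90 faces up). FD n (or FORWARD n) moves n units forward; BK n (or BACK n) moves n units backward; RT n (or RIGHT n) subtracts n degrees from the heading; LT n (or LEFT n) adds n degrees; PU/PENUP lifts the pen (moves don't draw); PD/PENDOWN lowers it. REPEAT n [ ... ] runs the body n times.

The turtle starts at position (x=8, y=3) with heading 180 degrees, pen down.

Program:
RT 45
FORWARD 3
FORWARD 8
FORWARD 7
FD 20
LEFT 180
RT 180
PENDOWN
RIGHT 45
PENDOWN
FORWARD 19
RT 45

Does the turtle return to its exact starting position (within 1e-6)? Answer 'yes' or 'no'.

Answer: no

Derivation:
Executing turtle program step by step:
Start: pos=(8,3), heading=180, pen down
RT 45: heading 180 -> 135
FD 3: (8,3) -> (5.879,5.121) [heading=135, draw]
FD 8: (5.879,5.121) -> (0.222,10.778) [heading=135, draw]
FD 7: (0.222,10.778) -> (-4.728,15.728) [heading=135, draw]
FD 20: (-4.728,15.728) -> (-18.87,29.87) [heading=135, draw]
LT 180: heading 135 -> 315
RT 180: heading 315 -> 135
PD: pen down
RT 45: heading 135 -> 90
PD: pen down
FD 19: (-18.87,29.87) -> (-18.87,48.87) [heading=90, draw]
RT 45: heading 90 -> 45
Final: pos=(-18.87,48.87), heading=45, 5 segment(s) drawn

Start position: (8, 3)
Final position: (-18.87, 48.87)
Distance = 53.161; >= 1e-6 -> NOT closed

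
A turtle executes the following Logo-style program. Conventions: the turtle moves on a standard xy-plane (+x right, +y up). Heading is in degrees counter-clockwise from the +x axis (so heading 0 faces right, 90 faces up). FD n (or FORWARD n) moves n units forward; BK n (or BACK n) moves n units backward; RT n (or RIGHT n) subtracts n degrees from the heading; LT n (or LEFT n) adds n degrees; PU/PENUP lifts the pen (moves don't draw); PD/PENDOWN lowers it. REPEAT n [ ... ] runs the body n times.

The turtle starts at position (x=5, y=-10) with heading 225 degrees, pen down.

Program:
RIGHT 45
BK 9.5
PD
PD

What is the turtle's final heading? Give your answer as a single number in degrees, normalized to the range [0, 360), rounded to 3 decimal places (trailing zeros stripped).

Answer: 180

Derivation:
Executing turtle program step by step:
Start: pos=(5,-10), heading=225, pen down
RT 45: heading 225 -> 180
BK 9.5: (5,-10) -> (14.5,-10) [heading=180, draw]
PD: pen down
PD: pen down
Final: pos=(14.5,-10), heading=180, 1 segment(s) drawn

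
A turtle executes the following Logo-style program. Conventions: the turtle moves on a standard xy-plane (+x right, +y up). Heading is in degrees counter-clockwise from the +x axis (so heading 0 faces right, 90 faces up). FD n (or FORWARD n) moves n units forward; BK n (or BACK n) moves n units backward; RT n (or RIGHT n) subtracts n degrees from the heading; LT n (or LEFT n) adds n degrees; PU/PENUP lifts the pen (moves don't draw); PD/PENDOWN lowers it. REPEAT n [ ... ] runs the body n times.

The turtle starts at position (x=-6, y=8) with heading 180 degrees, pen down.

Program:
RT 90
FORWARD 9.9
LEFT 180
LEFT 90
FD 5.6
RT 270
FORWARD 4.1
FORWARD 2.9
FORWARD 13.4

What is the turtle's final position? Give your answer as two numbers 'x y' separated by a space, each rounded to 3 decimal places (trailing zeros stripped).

Executing turtle program step by step:
Start: pos=(-6,8), heading=180, pen down
RT 90: heading 180 -> 90
FD 9.9: (-6,8) -> (-6,17.9) [heading=90, draw]
LT 180: heading 90 -> 270
LT 90: heading 270 -> 0
FD 5.6: (-6,17.9) -> (-0.4,17.9) [heading=0, draw]
RT 270: heading 0 -> 90
FD 4.1: (-0.4,17.9) -> (-0.4,22) [heading=90, draw]
FD 2.9: (-0.4,22) -> (-0.4,24.9) [heading=90, draw]
FD 13.4: (-0.4,24.9) -> (-0.4,38.3) [heading=90, draw]
Final: pos=(-0.4,38.3), heading=90, 5 segment(s) drawn

Answer: -0.4 38.3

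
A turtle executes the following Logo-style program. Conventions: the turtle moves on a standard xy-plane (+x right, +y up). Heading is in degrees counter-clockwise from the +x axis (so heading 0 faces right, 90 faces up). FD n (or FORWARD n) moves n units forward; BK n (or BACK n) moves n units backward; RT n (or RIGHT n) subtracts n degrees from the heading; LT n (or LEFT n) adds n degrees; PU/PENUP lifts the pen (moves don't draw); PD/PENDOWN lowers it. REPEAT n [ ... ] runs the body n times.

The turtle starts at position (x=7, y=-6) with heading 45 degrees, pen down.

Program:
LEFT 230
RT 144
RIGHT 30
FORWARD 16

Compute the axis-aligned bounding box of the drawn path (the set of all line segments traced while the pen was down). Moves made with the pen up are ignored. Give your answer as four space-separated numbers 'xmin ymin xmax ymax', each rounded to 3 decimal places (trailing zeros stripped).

Executing turtle program step by step:
Start: pos=(7,-6), heading=45, pen down
LT 230: heading 45 -> 275
RT 144: heading 275 -> 131
RT 30: heading 131 -> 101
FD 16: (7,-6) -> (3.947,9.706) [heading=101, draw]
Final: pos=(3.947,9.706), heading=101, 1 segment(s) drawn

Segment endpoints: x in {3.947, 7}, y in {-6, 9.706}
xmin=3.947, ymin=-6, xmax=7, ymax=9.706

Answer: 3.947 -6 7 9.706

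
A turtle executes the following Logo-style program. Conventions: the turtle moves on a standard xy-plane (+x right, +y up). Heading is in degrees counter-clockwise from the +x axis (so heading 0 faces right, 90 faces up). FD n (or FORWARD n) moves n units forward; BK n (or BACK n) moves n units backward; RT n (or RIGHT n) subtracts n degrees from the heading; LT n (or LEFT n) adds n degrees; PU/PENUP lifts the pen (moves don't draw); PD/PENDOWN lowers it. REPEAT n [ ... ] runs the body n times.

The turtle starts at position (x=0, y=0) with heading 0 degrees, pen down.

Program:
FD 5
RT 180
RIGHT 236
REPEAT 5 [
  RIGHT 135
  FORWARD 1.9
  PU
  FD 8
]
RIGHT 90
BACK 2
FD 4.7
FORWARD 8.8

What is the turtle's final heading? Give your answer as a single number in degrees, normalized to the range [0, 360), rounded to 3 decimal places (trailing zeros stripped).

Executing turtle program step by step:
Start: pos=(0,0), heading=0, pen down
FD 5: (0,0) -> (5,0) [heading=0, draw]
RT 180: heading 0 -> 180
RT 236: heading 180 -> 304
REPEAT 5 [
  -- iteration 1/5 --
  RT 135: heading 304 -> 169
  FD 1.9: (5,0) -> (3.135,0.363) [heading=169, draw]
  PU: pen up
  FD 8: (3.135,0.363) -> (-4.718,1.889) [heading=169, move]
  -- iteration 2/5 --
  RT 135: heading 169 -> 34
  FD 1.9: (-4.718,1.889) -> (-3.143,2.951) [heading=34, move]
  PU: pen up
  FD 8: (-3.143,2.951) -> (3.489,7.425) [heading=34, move]
  -- iteration 3/5 --
  RT 135: heading 34 -> 259
  FD 1.9: (3.489,7.425) -> (3.127,5.56) [heading=259, move]
  PU: pen up
  FD 8: (3.127,5.56) -> (1.6,-2.293) [heading=259, move]
  -- iteration 4/5 --
  RT 135: heading 259 -> 124
  FD 1.9: (1.6,-2.293) -> (0.538,-0.718) [heading=124, move]
  PU: pen up
  FD 8: (0.538,-0.718) -> (-3.936,5.914) [heading=124, move]
  -- iteration 5/5 --
  RT 135: heading 124 -> 349
  FD 1.9: (-3.936,5.914) -> (-2.071,5.552) [heading=349, move]
  PU: pen up
  FD 8: (-2.071,5.552) -> (5.782,4.025) [heading=349, move]
]
RT 90: heading 349 -> 259
BK 2: (5.782,4.025) -> (6.164,5.989) [heading=259, move]
FD 4.7: (6.164,5.989) -> (5.267,1.375) [heading=259, move]
FD 8.8: (5.267,1.375) -> (3.588,-7.263) [heading=259, move]
Final: pos=(3.588,-7.263), heading=259, 2 segment(s) drawn

Answer: 259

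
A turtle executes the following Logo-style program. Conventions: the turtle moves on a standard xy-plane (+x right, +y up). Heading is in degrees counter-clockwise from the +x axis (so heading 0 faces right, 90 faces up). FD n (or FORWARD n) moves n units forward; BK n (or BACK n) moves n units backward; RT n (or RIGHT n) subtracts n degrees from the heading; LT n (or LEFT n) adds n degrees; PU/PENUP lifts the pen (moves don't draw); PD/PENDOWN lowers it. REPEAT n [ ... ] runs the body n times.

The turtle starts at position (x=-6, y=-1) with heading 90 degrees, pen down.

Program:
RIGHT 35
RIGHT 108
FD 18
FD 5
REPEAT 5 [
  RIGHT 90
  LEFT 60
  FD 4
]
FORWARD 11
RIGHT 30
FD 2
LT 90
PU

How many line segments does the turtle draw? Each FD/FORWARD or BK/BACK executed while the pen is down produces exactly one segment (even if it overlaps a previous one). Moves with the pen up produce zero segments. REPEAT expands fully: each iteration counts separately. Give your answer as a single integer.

Answer: 9

Derivation:
Executing turtle program step by step:
Start: pos=(-6,-1), heading=90, pen down
RT 35: heading 90 -> 55
RT 108: heading 55 -> 307
FD 18: (-6,-1) -> (4.833,-15.375) [heading=307, draw]
FD 5: (4.833,-15.375) -> (7.842,-19.369) [heading=307, draw]
REPEAT 5 [
  -- iteration 1/5 --
  RT 90: heading 307 -> 217
  LT 60: heading 217 -> 277
  FD 4: (7.842,-19.369) -> (8.329,-23.339) [heading=277, draw]
  -- iteration 2/5 --
  RT 90: heading 277 -> 187
  LT 60: heading 187 -> 247
  FD 4: (8.329,-23.339) -> (6.766,-27.021) [heading=247, draw]
  -- iteration 3/5 --
  RT 90: heading 247 -> 157
  LT 60: heading 157 -> 217
  FD 4: (6.766,-27.021) -> (3.572,-29.428) [heading=217, draw]
  -- iteration 4/5 --
  RT 90: heading 217 -> 127
  LT 60: heading 127 -> 187
  FD 4: (3.572,-29.428) -> (-0.398,-29.916) [heading=187, draw]
  -- iteration 5/5 --
  RT 90: heading 187 -> 97
  LT 60: heading 97 -> 157
  FD 4: (-0.398,-29.916) -> (-4.08,-28.353) [heading=157, draw]
]
FD 11: (-4.08,-28.353) -> (-14.206,-24.055) [heading=157, draw]
RT 30: heading 157 -> 127
FD 2: (-14.206,-24.055) -> (-15.41,-22.457) [heading=127, draw]
LT 90: heading 127 -> 217
PU: pen up
Final: pos=(-15.41,-22.457), heading=217, 9 segment(s) drawn
Segments drawn: 9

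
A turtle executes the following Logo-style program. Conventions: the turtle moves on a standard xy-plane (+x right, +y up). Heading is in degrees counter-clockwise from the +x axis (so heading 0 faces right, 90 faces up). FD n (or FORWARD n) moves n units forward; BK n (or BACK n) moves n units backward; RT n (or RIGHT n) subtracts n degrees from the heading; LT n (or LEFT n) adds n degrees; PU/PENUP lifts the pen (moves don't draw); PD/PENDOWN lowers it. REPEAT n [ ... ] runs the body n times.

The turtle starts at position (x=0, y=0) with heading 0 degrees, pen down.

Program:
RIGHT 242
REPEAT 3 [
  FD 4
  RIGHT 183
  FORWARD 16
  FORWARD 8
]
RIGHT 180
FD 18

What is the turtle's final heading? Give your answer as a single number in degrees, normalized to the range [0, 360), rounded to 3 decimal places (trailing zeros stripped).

Executing turtle program step by step:
Start: pos=(0,0), heading=0, pen down
RT 242: heading 0 -> 118
REPEAT 3 [
  -- iteration 1/3 --
  FD 4: (0,0) -> (-1.878,3.532) [heading=118, draw]
  RT 183: heading 118 -> 295
  FD 16: (-1.878,3.532) -> (4.884,-10.969) [heading=295, draw]
  FD 8: (4.884,-10.969) -> (8.265,-18.22) [heading=295, draw]
  -- iteration 2/3 --
  FD 4: (8.265,-18.22) -> (9.955,-21.845) [heading=295, draw]
  RT 183: heading 295 -> 112
  FD 16: (9.955,-21.845) -> (3.962,-7.01) [heading=112, draw]
  FD 8: (3.962,-7.01) -> (0.965,0.408) [heading=112, draw]
  -- iteration 3/3 --
  FD 4: (0.965,0.408) -> (-0.534,4.116) [heading=112, draw]
  RT 183: heading 112 -> 289
  FD 16: (-0.534,4.116) -> (4.676,-11.012) [heading=289, draw]
  FD 8: (4.676,-11.012) -> (7.28,-18.576) [heading=289, draw]
]
RT 180: heading 289 -> 109
FD 18: (7.28,-18.576) -> (1.42,-1.557) [heading=109, draw]
Final: pos=(1.42,-1.557), heading=109, 10 segment(s) drawn

Answer: 109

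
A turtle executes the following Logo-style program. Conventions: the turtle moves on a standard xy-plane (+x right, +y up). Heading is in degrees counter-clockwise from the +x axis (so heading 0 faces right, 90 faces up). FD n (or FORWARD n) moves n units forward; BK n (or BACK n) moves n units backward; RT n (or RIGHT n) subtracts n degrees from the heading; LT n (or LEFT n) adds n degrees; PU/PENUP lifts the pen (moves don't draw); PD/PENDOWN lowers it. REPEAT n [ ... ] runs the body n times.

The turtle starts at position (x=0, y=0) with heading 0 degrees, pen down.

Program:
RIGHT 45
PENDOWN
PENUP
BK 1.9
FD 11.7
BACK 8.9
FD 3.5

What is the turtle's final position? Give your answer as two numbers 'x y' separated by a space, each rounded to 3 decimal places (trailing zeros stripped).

Executing turtle program step by step:
Start: pos=(0,0), heading=0, pen down
RT 45: heading 0 -> 315
PD: pen down
PU: pen up
BK 1.9: (0,0) -> (-1.344,1.344) [heading=315, move]
FD 11.7: (-1.344,1.344) -> (6.93,-6.93) [heading=315, move]
BK 8.9: (6.93,-6.93) -> (0.636,-0.636) [heading=315, move]
FD 3.5: (0.636,-0.636) -> (3.111,-3.111) [heading=315, move]
Final: pos=(3.111,-3.111), heading=315, 0 segment(s) drawn

Answer: 3.111 -3.111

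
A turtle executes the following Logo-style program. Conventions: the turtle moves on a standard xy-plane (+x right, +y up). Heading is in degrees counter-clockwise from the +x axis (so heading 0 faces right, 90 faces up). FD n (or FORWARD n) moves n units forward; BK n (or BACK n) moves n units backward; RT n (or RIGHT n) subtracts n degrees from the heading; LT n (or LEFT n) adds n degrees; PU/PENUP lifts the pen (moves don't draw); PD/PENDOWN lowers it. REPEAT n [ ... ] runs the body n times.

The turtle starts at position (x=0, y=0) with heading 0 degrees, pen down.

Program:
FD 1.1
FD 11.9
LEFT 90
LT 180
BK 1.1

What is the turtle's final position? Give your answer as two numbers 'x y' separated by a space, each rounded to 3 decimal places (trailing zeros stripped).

Answer: 13 1.1

Derivation:
Executing turtle program step by step:
Start: pos=(0,0), heading=0, pen down
FD 1.1: (0,0) -> (1.1,0) [heading=0, draw]
FD 11.9: (1.1,0) -> (13,0) [heading=0, draw]
LT 90: heading 0 -> 90
LT 180: heading 90 -> 270
BK 1.1: (13,0) -> (13,1.1) [heading=270, draw]
Final: pos=(13,1.1), heading=270, 3 segment(s) drawn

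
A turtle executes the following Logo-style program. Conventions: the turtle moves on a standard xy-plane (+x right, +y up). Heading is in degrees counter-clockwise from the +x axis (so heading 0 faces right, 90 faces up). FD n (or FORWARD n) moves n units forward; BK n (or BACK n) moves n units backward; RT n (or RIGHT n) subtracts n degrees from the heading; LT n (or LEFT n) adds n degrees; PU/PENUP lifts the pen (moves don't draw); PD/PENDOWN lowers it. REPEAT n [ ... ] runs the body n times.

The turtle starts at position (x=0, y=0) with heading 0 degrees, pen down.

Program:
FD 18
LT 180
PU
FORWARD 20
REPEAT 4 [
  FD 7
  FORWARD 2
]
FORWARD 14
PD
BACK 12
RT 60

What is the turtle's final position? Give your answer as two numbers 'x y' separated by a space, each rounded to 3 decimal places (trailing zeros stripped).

Executing turtle program step by step:
Start: pos=(0,0), heading=0, pen down
FD 18: (0,0) -> (18,0) [heading=0, draw]
LT 180: heading 0 -> 180
PU: pen up
FD 20: (18,0) -> (-2,0) [heading=180, move]
REPEAT 4 [
  -- iteration 1/4 --
  FD 7: (-2,0) -> (-9,0) [heading=180, move]
  FD 2: (-9,0) -> (-11,0) [heading=180, move]
  -- iteration 2/4 --
  FD 7: (-11,0) -> (-18,0) [heading=180, move]
  FD 2: (-18,0) -> (-20,0) [heading=180, move]
  -- iteration 3/4 --
  FD 7: (-20,0) -> (-27,0) [heading=180, move]
  FD 2: (-27,0) -> (-29,0) [heading=180, move]
  -- iteration 4/4 --
  FD 7: (-29,0) -> (-36,0) [heading=180, move]
  FD 2: (-36,0) -> (-38,0) [heading=180, move]
]
FD 14: (-38,0) -> (-52,0) [heading=180, move]
PD: pen down
BK 12: (-52,0) -> (-40,0) [heading=180, draw]
RT 60: heading 180 -> 120
Final: pos=(-40,0), heading=120, 2 segment(s) drawn

Answer: -40 0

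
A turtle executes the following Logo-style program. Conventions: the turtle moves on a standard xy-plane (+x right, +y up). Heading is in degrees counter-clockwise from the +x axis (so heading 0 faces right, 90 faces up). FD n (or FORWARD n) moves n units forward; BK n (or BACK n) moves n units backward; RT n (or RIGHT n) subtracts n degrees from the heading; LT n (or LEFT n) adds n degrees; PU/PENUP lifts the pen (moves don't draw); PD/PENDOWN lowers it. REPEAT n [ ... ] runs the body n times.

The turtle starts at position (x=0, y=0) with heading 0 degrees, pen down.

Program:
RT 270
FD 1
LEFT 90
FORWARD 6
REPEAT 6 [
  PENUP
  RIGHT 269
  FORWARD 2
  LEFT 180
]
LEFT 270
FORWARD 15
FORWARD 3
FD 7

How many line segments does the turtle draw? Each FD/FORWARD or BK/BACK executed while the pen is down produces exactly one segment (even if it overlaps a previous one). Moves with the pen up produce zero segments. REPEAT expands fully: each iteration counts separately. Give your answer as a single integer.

Answer: 2

Derivation:
Executing turtle program step by step:
Start: pos=(0,0), heading=0, pen down
RT 270: heading 0 -> 90
FD 1: (0,0) -> (0,1) [heading=90, draw]
LT 90: heading 90 -> 180
FD 6: (0,1) -> (-6,1) [heading=180, draw]
REPEAT 6 [
  -- iteration 1/6 --
  PU: pen up
  RT 269: heading 180 -> 271
  FD 2: (-6,1) -> (-5.965,-1) [heading=271, move]
  LT 180: heading 271 -> 91
  -- iteration 2/6 --
  PU: pen up
  RT 269: heading 91 -> 182
  FD 2: (-5.965,-1) -> (-7.964,-1.069) [heading=182, move]
  LT 180: heading 182 -> 2
  -- iteration 3/6 --
  PU: pen up
  RT 269: heading 2 -> 93
  FD 2: (-7.964,-1.069) -> (-8.069,0.928) [heading=93, move]
  LT 180: heading 93 -> 273
  -- iteration 4/6 --
  PU: pen up
  RT 269: heading 273 -> 4
  FD 2: (-8.069,0.928) -> (-6.073,1.067) [heading=4, move]
  LT 180: heading 4 -> 184
  -- iteration 5/6 --
  PU: pen up
  RT 269: heading 184 -> 275
  FD 2: (-6.073,1.067) -> (-5.899,-0.925) [heading=275, move]
  LT 180: heading 275 -> 95
  -- iteration 6/6 --
  PU: pen up
  RT 269: heading 95 -> 186
  FD 2: (-5.899,-0.925) -> (-7.888,-1.134) [heading=186, move]
  LT 180: heading 186 -> 6
]
LT 270: heading 6 -> 276
FD 15: (-7.888,-1.134) -> (-6.32,-16.052) [heading=276, move]
FD 3: (-6.32,-16.052) -> (-6.007,-19.036) [heading=276, move]
FD 7: (-6.007,-19.036) -> (-5.275,-25.997) [heading=276, move]
Final: pos=(-5.275,-25.997), heading=276, 2 segment(s) drawn
Segments drawn: 2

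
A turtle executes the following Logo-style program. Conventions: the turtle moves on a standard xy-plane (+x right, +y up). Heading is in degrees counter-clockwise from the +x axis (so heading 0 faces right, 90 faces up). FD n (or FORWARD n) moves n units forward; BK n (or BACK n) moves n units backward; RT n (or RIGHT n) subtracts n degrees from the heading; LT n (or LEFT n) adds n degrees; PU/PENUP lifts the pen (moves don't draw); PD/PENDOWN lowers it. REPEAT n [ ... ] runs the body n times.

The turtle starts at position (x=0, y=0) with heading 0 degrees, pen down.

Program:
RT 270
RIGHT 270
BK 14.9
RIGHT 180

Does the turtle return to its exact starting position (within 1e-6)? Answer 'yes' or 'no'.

Executing turtle program step by step:
Start: pos=(0,0), heading=0, pen down
RT 270: heading 0 -> 90
RT 270: heading 90 -> 180
BK 14.9: (0,0) -> (14.9,0) [heading=180, draw]
RT 180: heading 180 -> 0
Final: pos=(14.9,0), heading=0, 1 segment(s) drawn

Start position: (0, 0)
Final position: (14.9, 0)
Distance = 14.9; >= 1e-6 -> NOT closed

Answer: no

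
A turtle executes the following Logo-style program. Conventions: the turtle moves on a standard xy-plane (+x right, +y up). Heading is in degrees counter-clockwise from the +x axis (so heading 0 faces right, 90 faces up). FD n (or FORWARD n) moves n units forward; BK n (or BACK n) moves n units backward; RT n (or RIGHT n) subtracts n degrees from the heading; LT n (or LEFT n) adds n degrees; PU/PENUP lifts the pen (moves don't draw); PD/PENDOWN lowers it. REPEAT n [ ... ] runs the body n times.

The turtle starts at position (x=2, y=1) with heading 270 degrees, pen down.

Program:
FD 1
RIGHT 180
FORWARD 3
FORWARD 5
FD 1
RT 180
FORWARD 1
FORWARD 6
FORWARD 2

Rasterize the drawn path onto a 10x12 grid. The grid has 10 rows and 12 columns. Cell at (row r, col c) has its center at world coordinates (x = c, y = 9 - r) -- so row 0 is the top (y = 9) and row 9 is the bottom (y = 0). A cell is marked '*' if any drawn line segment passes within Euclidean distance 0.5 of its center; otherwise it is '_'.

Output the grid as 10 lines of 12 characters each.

Answer: __*_________
__*_________
__*_________
__*_________
__*_________
__*_________
__*_________
__*_________
__*_________
__*_________

Derivation:
Segment 0: (2,1) -> (2,0)
Segment 1: (2,0) -> (2,3)
Segment 2: (2,3) -> (2,8)
Segment 3: (2,8) -> (2,9)
Segment 4: (2,9) -> (2,8)
Segment 5: (2,8) -> (2,2)
Segment 6: (2,2) -> (2,0)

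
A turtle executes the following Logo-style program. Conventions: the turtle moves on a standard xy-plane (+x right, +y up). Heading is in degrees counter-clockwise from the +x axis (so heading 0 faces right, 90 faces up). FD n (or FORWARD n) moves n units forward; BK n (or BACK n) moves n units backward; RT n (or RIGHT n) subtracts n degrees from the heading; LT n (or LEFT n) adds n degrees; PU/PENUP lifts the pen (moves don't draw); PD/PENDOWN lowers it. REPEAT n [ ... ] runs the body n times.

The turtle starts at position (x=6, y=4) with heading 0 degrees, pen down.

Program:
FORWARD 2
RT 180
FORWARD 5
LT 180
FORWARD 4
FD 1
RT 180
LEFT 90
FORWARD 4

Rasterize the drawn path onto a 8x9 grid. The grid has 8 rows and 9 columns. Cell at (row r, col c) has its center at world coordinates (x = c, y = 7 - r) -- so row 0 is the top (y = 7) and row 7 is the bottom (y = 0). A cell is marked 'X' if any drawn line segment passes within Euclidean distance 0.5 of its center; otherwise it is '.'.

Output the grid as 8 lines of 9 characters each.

Answer: .........
.........
.........
...XXXXXX
........X
........X
........X
........X

Derivation:
Segment 0: (6,4) -> (8,4)
Segment 1: (8,4) -> (3,4)
Segment 2: (3,4) -> (7,4)
Segment 3: (7,4) -> (8,4)
Segment 4: (8,4) -> (8,-0)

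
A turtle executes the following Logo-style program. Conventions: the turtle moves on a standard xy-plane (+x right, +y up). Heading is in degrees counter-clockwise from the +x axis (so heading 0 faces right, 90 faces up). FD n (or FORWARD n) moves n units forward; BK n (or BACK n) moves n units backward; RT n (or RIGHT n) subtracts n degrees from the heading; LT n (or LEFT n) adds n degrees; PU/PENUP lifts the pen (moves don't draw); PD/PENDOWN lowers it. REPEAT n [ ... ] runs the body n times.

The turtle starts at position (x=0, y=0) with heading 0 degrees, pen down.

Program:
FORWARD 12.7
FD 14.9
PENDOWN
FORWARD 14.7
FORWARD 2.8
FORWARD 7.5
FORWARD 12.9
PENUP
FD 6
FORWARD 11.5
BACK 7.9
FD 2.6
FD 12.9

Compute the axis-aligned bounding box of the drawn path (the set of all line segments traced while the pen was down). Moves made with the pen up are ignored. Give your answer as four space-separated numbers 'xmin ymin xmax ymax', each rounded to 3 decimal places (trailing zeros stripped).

Executing turtle program step by step:
Start: pos=(0,0), heading=0, pen down
FD 12.7: (0,0) -> (12.7,0) [heading=0, draw]
FD 14.9: (12.7,0) -> (27.6,0) [heading=0, draw]
PD: pen down
FD 14.7: (27.6,0) -> (42.3,0) [heading=0, draw]
FD 2.8: (42.3,0) -> (45.1,0) [heading=0, draw]
FD 7.5: (45.1,0) -> (52.6,0) [heading=0, draw]
FD 12.9: (52.6,0) -> (65.5,0) [heading=0, draw]
PU: pen up
FD 6: (65.5,0) -> (71.5,0) [heading=0, move]
FD 11.5: (71.5,0) -> (83,0) [heading=0, move]
BK 7.9: (83,0) -> (75.1,0) [heading=0, move]
FD 2.6: (75.1,0) -> (77.7,0) [heading=0, move]
FD 12.9: (77.7,0) -> (90.6,0) [heading=0, move]
Final: pos=(90.6,0), heading=0, 6 segment(s) drawn

Segment endpoints: x in {0, 12.7, 27.6, 42.3, 45.1, 52.6, 65.5}, y in {0}
xmin=0, ymin=0, xmax=65.5, ymax=0

Answer: 0 0 65.5 0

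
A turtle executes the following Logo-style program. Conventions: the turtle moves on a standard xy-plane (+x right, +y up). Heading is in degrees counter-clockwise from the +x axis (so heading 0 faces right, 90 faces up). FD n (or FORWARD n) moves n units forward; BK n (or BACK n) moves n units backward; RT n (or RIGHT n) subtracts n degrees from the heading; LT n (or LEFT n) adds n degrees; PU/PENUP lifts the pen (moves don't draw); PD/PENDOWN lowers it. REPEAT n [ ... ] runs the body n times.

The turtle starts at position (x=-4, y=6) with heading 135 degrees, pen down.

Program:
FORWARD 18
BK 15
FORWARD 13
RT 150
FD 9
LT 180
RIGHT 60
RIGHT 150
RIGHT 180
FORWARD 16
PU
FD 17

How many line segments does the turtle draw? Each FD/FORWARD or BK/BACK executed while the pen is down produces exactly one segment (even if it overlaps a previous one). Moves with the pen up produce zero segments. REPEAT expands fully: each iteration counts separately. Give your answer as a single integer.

Answer: 5

Derivation:
Executing turtle program step by step:
Start: pos=(-4,6), heading=135, pen down
FD 18: (-4,6) -> (-16.728,18.728) [heading=135, draw]
BK 15: (-16.728,18.728) -> (-6.121,8.121) [heading=135, draw]
FD 13: (-6.121,8.121) -> (-15.314,17.314) [heading=135, draw]
RT 150: heading 135 -> 345
FD 9: (-15.314,17.314) -> (-6.62,14.984) [heading=345, draw]
LT 180: heading 345 -> 165
RT 60: heading 165 -> 105
RT 150: heading 105 -> 315
RT 180: heading 315 -> 135
FD 16: (-6.62,14.984) -> (-17.934,26.298) [heading=135, draw]
PU: pen up
FD 17: (-17.934,26.298) -> (-29.955,38.319) [heading=135, move]
Final: pos=(-29.955,38.319), heading=135, 5 segment(s) drawn
Segments drawn: 5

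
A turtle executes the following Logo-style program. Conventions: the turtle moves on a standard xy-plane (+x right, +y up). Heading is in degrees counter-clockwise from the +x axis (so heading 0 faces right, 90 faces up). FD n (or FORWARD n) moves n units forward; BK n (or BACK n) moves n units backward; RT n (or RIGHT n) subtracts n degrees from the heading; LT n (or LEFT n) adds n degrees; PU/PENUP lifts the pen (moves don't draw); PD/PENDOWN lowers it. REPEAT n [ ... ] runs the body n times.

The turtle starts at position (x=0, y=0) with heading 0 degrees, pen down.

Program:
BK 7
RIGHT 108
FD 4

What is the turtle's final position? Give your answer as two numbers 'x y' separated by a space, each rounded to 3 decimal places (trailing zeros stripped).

Executing turtle program step by step:
Start: pos=(0,0), heading=0, pen down
BK 7: (0,0) -> (-7,0) [heading=0, draw]
RT 108: heading 0 -> 252
FD 4: (-7,0) -> (-8.236,-3.804) [heading=252, draw]
Final: pos=(-8.236,-3.804), heading=252, 2 segment(s) drawn

Answer: -8.236 -3.804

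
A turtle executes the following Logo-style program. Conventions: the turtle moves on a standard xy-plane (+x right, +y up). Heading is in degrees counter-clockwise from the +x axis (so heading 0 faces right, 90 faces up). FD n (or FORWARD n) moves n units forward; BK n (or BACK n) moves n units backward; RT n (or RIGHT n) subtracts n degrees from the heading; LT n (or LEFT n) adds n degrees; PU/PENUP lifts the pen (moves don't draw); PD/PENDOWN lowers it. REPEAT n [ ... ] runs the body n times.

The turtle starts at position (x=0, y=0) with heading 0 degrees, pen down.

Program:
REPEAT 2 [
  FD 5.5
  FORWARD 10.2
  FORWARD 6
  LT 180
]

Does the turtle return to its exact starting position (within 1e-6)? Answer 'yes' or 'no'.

Executing turtle program step by step:
Start: pos=(0,0), heading=0, pen down
REPEAT 2 [
  -- iteration 1/2 --
  FD 5.5: (0,0) -> (5.5,0) [heading=0, draw]
  FD 10.2: (5.5,0) -> (15.7,0) [heading=0, draw]
  FD 6: (15.7,0) -> (21.7,0) [heading=0, draw]
  LT 180: heading 0 -> 180
  -- iteration 2/2 --
  FD 5.5: (21.7,0) -> (16.2,0) [heading=180, draw]
  FD 10.2: (16.2,0) -> (6,0) [heading=180, draw]
  FD 6: (6,0) -> (0,0) [heading=180, draw]
  LT 180: heading 180 -> 0
]
Final: pos=(0,0), heading=0, 6 segment(s) drawn

Start position: (0, 0)
Final position: (0, 0)
Distance = 0; < 1e-6 -> CLOSED

Answer: yes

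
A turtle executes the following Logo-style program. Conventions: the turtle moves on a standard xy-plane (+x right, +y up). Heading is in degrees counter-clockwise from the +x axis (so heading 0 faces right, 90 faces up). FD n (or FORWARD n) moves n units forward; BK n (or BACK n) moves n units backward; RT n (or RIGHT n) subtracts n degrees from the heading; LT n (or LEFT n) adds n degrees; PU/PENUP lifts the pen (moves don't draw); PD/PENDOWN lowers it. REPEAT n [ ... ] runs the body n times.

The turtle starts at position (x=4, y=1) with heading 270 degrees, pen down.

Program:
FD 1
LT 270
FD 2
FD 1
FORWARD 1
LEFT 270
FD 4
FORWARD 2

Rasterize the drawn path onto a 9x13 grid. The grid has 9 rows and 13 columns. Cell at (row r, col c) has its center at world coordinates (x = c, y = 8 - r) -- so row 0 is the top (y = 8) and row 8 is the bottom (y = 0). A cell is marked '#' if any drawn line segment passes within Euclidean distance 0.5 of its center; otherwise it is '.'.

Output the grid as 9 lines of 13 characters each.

Answer: .............
.............
#............
#............
#............
#............
#............
#...#........
#####........

Derivation:
Segment 0: (4,1) -> (4,0)
Segment 1: (4,0) -> (2,0)
Segment 2: (2,0) -> (1,0)
Segment 3: (1,0) -> (0,0)
Segment 4: (0,0) -> (0,4)
Segment 5: (0,4) -> (0,6)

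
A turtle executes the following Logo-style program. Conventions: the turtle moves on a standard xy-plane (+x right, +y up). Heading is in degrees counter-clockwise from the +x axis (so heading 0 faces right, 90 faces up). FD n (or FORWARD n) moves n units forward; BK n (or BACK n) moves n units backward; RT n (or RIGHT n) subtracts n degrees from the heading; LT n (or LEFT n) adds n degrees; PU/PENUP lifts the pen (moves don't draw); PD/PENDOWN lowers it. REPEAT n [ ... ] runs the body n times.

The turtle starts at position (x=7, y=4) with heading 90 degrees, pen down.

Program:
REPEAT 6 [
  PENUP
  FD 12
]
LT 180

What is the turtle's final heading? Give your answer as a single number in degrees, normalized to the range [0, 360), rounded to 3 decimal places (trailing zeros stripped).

Answer: 270

Derivation:
Executing turtle program step by step:
Start: pos=(7,4), heading=90, pen down
REPEAT 6 [
  -- iteration 1/6 --
  PU: pen up
  FD 12: (7,4) -> (7,16) [heading=90, move]
  -- iteration 2/6 --
  PU: pen up
  FD 12: (7,16) -> (7,28) [heading=90, move]
  -- iteration 3/6 --
  PU: pen up
  FD 12: (7,28) -> (7,40) [heading=90, move]
  -- iteration 4/6 --
  PU: pen up
  FD 12: (7,40) -> (7,52) [heading=90, move]
  -- iteration 5/6 --
  PU: pen up
  FD 12: (7,52) -> (7,64) [heading=90, move]
  -- iteration 6/6 --
  PU: pen up
  FD 12: (7,64) -> (7,76) [heading=90, move]
]
LT 180: heading 90 -> 270
Final: pos=(7,76), heading=270, 0 segment(s) drawn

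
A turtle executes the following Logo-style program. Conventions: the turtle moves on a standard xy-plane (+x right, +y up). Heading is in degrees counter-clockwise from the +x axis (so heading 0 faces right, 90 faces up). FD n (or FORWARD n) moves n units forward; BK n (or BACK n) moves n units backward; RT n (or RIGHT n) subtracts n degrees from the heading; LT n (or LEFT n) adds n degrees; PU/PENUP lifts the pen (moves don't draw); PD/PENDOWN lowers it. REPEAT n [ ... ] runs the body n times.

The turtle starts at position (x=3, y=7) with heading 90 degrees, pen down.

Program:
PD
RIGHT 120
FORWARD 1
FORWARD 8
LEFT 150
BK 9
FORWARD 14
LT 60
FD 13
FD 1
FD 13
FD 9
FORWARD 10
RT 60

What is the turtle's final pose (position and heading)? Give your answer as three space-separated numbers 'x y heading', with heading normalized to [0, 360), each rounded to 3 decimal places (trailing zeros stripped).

Answer: -37.706 6.83 120

Derivation:
Executing turtle program step by step:
Start: pos=(3,7), heading=90, pen down
PD: pen down
RT 120: heading 90 -> 330
FD 1: (3,7) -> (3.866,6.5) [heading=330, draw]
FD 8: (3.866,6.5) -> (10.794,2.5) [heading=330, draw]
LT 150: heading 330 -> 120
BK 9: (10.794,2.5) -> (15.294,-5.294) [heading=120, draw]
FD 14: (15.294,-5.294) -> (8.294,6.83) [heading=120, draw]
LT 60: heading 120 -> 180
FD 13: (8.294,6.83) -> (-4.706,6.83) [heading=180, draw]
FD 1: (-4.706,6.83) -> (-5.706,6.83) [heading=180, draw]
FD 13: (-5.706,6.83) -> (-18.706,6.83) [heading=180, draw]
FD 9: (-18.706,6.83) -> (-27.706,6.83) [heading=180, draw]
FD 10: (-27.706,6.83) -> (-37.706,6.83) [heading=180, draw]
RT 60: heading 180 -> 120
Final: pos=(-37.706,6.83), heading=120, 9 segment(s) drawn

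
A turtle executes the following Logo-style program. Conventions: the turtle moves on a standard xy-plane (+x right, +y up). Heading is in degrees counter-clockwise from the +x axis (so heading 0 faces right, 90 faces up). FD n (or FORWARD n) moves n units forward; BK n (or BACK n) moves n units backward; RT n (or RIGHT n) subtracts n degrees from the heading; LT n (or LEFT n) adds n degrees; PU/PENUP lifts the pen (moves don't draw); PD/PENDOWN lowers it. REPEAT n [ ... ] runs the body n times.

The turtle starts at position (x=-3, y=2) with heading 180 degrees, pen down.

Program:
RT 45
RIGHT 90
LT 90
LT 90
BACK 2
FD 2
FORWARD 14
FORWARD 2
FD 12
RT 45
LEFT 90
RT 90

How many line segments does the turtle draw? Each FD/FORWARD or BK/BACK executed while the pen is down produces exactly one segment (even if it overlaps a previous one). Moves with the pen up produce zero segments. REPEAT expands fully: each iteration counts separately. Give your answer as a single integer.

Answer: 5

Derivation:
Executing turtle program step by step:
Start: pos=(-3,2), heading=180, pen down
RT 45: heading 180 -> 135
RT 90: heading 135 -> 45
LT 90: heading 45 -> 135
LT 90: heading 135 -> 225
BK 2: (-3,2) -> (-1.586,3.414) [heading=225, draw]
FD 2: (-1.586,3.414) -> (-3,2) [heading=225, draw]
FD 14: (-3,2) -> (-12.899,-7.899) [heading=225, draw]
FD 2: (-12.899,-7.899) -> (-14.314,-9.314) [heading=225, draw]
FD 12: (-14.314,-9.314) -> (-22.799,-17.799) [heading=225, draw]
RT 45: heading 225 -> 180
LT 90: heading 180 -> 270
RT 90: heading 270 -> 180
Final: pos=(-22.799,-17.799), heading=180, 5 segment(s) drawn
Segments drawn: 5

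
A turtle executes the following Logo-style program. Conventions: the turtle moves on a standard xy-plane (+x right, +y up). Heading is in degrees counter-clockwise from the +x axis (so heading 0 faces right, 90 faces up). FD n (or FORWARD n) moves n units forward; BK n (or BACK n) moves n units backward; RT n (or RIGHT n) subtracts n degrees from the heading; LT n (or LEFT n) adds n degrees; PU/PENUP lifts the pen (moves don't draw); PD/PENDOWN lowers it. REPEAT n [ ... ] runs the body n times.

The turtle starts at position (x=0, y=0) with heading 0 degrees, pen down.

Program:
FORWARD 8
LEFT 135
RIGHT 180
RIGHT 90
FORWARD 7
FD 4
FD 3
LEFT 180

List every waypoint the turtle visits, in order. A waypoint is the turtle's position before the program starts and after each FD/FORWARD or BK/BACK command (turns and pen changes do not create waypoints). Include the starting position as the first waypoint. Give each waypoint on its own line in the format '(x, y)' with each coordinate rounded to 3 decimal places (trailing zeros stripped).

Answer: (0, 0)
(8, 0)
(3.05, -4.95)
(0.222, -7.778)
(-1.899, -9.899)

Derivation:
Executing turtle program step by step:
Start: pos=(0,0), heading=0, pen down
FD 8: (0,0) -> (8,0) [heading=0, draw]
LT 135: heading 0 -> 135
RT 180: heading 135 -> 315
RT 90: heading 315 -> 225
FD 7: (8,0) -> (3.05,-4.95) [heading=225, draw]
FD 4: (3.05,-4.95) -> (0.222,-7.778) [heading=225, draw]
FD 3: (0.222,-7.778) -> (-1.899,-9.899) [heading=225, draw]
LT 180: heading 225 -> 45
Final: pos=(-1.899,-9.899), heading=45, 4 segment(s) drawn
Waypoints (5 total):
(0, 0)
(8, 0)
(3.05, -4.95)
(0.222, -7.778)
(-1.899, -9.899)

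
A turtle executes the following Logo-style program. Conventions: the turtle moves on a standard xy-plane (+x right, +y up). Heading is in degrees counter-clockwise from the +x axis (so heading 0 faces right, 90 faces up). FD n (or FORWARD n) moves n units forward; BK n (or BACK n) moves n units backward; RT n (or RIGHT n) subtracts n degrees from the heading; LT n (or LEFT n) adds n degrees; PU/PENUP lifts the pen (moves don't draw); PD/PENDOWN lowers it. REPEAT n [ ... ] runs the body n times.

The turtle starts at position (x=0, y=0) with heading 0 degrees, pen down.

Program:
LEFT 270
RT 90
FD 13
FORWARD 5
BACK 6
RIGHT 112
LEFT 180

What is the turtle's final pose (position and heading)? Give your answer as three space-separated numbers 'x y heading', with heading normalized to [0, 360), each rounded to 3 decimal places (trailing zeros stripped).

Executing turtle program step by step:
Start: pos=(0,0), heading=0, pen down
LT 270: heading 0 -> 270
RT 90: heading 270 -> 180
FD 13: (0,0) -> (-13,0) [heading=180, draw]
FD 5: (-13,0) -> (-18,0) [heading=180, draw]
BK 6: (-18,0) -> (-12,0) [heading=180, draw]
RT 112: heading 180 -> 68
LT 180: heading 68 -> 248
Final: pos=(-12,0), heading=248, 3 segment(s) drawn

Answer: -12 0 248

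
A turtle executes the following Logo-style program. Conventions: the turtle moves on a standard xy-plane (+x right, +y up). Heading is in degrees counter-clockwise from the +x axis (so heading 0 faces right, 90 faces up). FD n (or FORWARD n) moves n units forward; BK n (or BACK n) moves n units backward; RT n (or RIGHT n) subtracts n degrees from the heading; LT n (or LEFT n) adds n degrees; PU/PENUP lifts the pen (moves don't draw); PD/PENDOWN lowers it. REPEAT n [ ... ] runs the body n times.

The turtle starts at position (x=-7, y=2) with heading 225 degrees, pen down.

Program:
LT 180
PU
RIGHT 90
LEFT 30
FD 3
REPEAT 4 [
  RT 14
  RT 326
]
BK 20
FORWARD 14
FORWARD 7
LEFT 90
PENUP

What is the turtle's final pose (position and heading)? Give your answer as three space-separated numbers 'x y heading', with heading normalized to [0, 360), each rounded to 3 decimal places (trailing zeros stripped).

Answer: -3.68 2.13 155

Derivation:
Executing turtle program step by step:
Start: pos=(-7,2), heading=225, pen down
LT 180: heading 225 -> 45
PU: pen up
RT 90: heading 45 -> 315
LT 30: heading 315 -> 345
FD 3: (-7,2) -> (-4.102,1.224) [heading=345, move]
REPEAT 4 [
  -- iteration 1/4 --
  RT 14: heading 345 -> 331
  RT 326: heading 331 -> 5
  -- iteration 2/4 --
  RT 14: heading 5 -> 351
  RT 326: heading 351 -> 25
  -- iteration 3/4 --
  RT 14: heading 25 -> 11
  RT 326: heading 11 -> 45
  -- iteration 4/4 --
  RT 14: heading 45 -> 31
  RT 326: heading 31 -> 65
]
BK 20: (-4.102,1.224) -> (-12.555,-16.903) [heading=65, move]
FD 14: (-12.555,-16.903) -> (-6.638,-4.214) [heading=65, move]
FD 7: (-6.638,-4.214) -> (-3.68,2.13) [heading=65, move]
LT 90: heading 65 -> 155
PU: pen up
Final: pos=(-3.68,2.13), heading=155, 0 segment(s) drawn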